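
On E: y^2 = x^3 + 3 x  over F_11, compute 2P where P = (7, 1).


Doubling: s = (3 x1^2 + a) / (2 y1)
s = (3*7^2 + 3) / (2*1) mod 11 = 9
x3 = s^2 - 2 x1 mod 11 = 9^2 - 2*7 = 1
y3 = s (x1 - x3) - y1 mod 11 = 9 * (7 - 1) - 1 = 9

2P = (1, 9)


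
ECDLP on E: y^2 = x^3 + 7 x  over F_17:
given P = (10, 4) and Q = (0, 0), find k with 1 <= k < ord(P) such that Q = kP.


Enumerate multiples of P until we hit Q = (0, 0):
  1P = (10, 4)
  2P = (1, 12)
  3P = (7, 16)
  4P = (16, 3)
  5P = (0, 0)
Match found at i = 5.

k = 5


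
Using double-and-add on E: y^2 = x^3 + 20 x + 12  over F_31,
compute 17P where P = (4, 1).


k = 17 = 10001_2 (binary, LSB first: 10001)
Double-and-add from P = (4, 1):
  bit 0 = 1: acc = O + (4, 1) = (4, 1)
  bit 1 = 0: acc unchanged = (4, 1)
  bit 2 = 0: acc unchanged = (4, 1)
  bit 3 = 0: acc unchanged = (4, 1)
  bit 4 = 1: acc = (4, 1) + (8, 8) = (24, 26)

17P = (24, 26)


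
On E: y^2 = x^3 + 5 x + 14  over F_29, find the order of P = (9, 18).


Compute successive multiples of P until we hit O:
  1P = (9, 18)
  2P = (18, 7)
  3P = (6, 17)
  4P = (27, 5)
  5P = (21, 10)
  6P = (22, 10)
  7P = (20, 20)
  8P = (24, 3)
  ... (continuing to 30P)
  30P = O

ord(P) = 30


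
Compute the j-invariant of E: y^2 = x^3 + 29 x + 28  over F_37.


Delta = -16(4 a^3 + 27 b^2) mod 37 = 33
-1728 * (4 a)^3 = -1728 * (4*29)^3 mod 37 = 6
j = 6 * 33^(-1) mod 37 = 17

j = 17 (mod 37)


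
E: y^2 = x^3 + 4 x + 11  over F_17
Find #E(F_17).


For each x in F_17, count y with y^2 = x^3 + 4 x + 11 mod 17:
  x = 1: RHS = 16, y in [4, 13]  -> 2 point(s)
  x = 3: RHS = 16, y in [4, 13]  -> 2 point(s)
  x = 6: RHS = 13, y in [8, 9]  -> 2 point(s)
  x = 7: RHS = 8, y in [5, 12]  -> 2 point(s)
  x = 11: RHS = 9, y in [3, 14]  -> 2 point(s)
  x = 12: RHS = 2, y in [6, 11]  -> 2 point(s)
  x = 13: RHS = 16, y in [4, 13]  -> 2 point(s)
Affine points: 14. Add the point at infinity: total = 15.

#E(F_17) = 15


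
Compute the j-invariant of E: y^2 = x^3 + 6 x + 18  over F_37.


Delta = -16(4 a^3 + 27 b^2) mod 37 = 17
-1728 * (4 a)^3 = -1728 * (4*6)^3 mod 37 = 31
j = 31 * 17^(-1) mod 37 = 4

j = 4 (mod 37)


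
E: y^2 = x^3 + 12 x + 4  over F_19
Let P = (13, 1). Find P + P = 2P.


Doubling: s = (3 x1^2 + a) / (2 y1)
s = (3*13^2 + 12) / (2*1) mod 19 = 3
x3 = s^2 - 2 x1 mod 19 = 3^2 - 2*13 = 2
y3 = s (x1 - x3) - y1 mod 19 = 3 * (13 - 2) - 1 = 13

2P = (2, 13)


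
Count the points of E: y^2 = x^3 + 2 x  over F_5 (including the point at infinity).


For each x in F_5, count y with y^2 = x^3 + 2 x + 0 mod 5:
  x = 0: RHS = 0, y in [0]  -> 1 point(s)
Affine points: 1. Add the point at infinity: total = 2.

#E(F_5) = 2


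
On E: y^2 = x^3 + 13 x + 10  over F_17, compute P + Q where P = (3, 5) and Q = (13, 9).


P != Q, so use the chord formula.
s = (y2 - y1) / (x2 - x1) = (4) / (10) mod 17 = 14
x3 = s^2 - x1 - x2 mod 17 = 14^2 - 3 - 13 = 10
y3 = s (x1 - x3) - y1 mod 17 = 14 * (3 - 10) - 5 = 16

P + Q = (10, 16)


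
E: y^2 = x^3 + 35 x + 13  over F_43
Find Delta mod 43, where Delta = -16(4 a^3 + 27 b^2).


4 a^3 + 27 b^2 = 4*35^3 + 27*13^2 = 171500 + 4563 = 176063
Delta = -16 * (176063) = -2817008
Delta mod 43 = 8

Delta = 8 (mod 43)


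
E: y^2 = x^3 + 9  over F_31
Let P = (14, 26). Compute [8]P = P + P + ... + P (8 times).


k = 8 = 1000_2 (binary, LSB first: 0001)
Double-and-add from P = (14, 26):
  bit 0 = 0: acc unchanged = O
  bit 1 = 0: acc unchanged = O
  bit 2 = 0: acc unchanged = O
  bit 3 = 1: acc = O + (29, 1) = (29, 1)

8P = (29, 1)


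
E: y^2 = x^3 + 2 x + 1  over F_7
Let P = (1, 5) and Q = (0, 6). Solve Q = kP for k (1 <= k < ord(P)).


Enumerate multiples of P until we hit Q = (0, 6):
  1P = (1, 5)
  2P = (0, 6)
Match found at i = 2.

k = 2


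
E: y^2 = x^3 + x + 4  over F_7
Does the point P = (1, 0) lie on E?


Check whether y^2 = x^3 + 1 x + 4 (mod 7) for (x, y) = (1, 0).
LHS: y^2 = 0^2 mod 7 = 0
RHS: x^3 + 1 x + 4 = 1^3 + 1*1 + 4 mod 7 = 6
LHS != RHS

No, not on the curve


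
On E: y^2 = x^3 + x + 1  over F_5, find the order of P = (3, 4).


Compute successive multiples of P until we hit O:
  1P = (3, 4)
  2P = (0, 4)
  3P = (2, 1)
  4P = (4, 3)
  5P = (4, 2)
  6P = (2, 4)
  7P = (0, 1)
  8P = (3, 1)
  ... (continuing to 9P)
  9P = O

ord(P) = 9


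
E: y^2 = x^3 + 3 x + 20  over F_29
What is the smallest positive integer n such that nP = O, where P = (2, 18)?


Compute successive multiples of P until we hit O:
  1P = (2, 18)
  2P = (0, 7)
  3P = (21, 8)
  4P = (7, 6)
  5P = (13, 20)
  6P = (9, 15)
  7P = (17, 5)
  8P = (19, 18)
  ... (continuing to 39P)
  39P = O

ord(P) = 39


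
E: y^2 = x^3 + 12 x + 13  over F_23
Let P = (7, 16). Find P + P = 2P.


Doubling: s = (3 x1^2 + a) / (2 y1)
s = (3*7^2 + 12) / (2*16) mod 23 = 10
x3 = s^2 - 2 x1 mod 23 = 10^2 - 2*7 = 17
y3 = s (x1 - x3) - y1 mod 23 = 10 * (7 - 17) - 16 = 22

2P = (17, 22)


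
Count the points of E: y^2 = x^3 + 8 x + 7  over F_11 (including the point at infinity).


For each x in F_11, count y with y^2 = x^3 + 8 x + 7 mod 11:
  x = 1: RHS = 5, y in [4, 7]  -> 2 point(s)
  x = 2: RHS = 9, y in [3, 8]  -> 2 point(s)
  x = 3: RHS = 3, y in [5, 6]  -> 2 point(s)
  x = 4: RHS = 4, y in [2, 9]  -> 2 point(s)
  x = 8: RHS = 0, y in [0]  -> 1 point(s)
  x = 9: RHS = 5, y in [4, 7]  -> 2 point(s)
  x = 10: RHS = 9, y in [3, 8]  -> 2 point(s)
Affine points: 13. Add the point at infinity: total = 14.

#E(F_11) = 14


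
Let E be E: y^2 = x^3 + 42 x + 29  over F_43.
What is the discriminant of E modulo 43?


4 a^3 + 27 b^2 = 4*42^3 + 27*29^2 = 296352 + 22707 = 319059
Delta = -16 * (319059) = -5104944
Delta mod 43 = 16

Delta = 16 (mod 43)


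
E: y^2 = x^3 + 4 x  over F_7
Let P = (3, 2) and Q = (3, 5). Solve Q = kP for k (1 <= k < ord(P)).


Enumerate multiples of P until we hit Q = (3, 5):
  1P = (3, 2)
  2P = (2, 4)
  3P = (6, 4)
  4P = (0, 0)
  5P = (6, 3)
  6P = (2, 3)
  7P = (3, 5)
Match found at i = 7.

k = 7


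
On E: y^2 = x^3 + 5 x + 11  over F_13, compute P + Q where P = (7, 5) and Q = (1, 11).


P != Q, so use the chord formula.
s = (y2 - y1) / (x2 - x1) = (6) / (7) mod 13 = 12
x3 = s^2 - x1 - x2 mod 13 = 12^2 - 7 - 1 = 6
y3 = s (x1 - x3) - y1 mod 13 = 12 * (7 - 6) - 5 = 7

P + Q = (6, 7)


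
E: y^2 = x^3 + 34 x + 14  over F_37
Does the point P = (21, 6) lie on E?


Check whether y^2 = x^3 + 34 x + 14 (mod 37) for (x, y) = (21, 6).
LHS: y^2 = 6^2 mod 37 = 36
RHS: x^3 + 34 x + 14 = 21^3 + 34*21 + 14 mod 37 = 36
LHS = RHS

Yes, on the curve


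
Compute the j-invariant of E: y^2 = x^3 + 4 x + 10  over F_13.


Delta = -16(4 a^3 + 27 b^2) mod 13 = 11
-1728 * (4 a)^3 = -1728 * (4*4)^3 mod 13 = 1
j = 1 * 11^(-1) mod 13 = 6

j = 6 (mod 13)


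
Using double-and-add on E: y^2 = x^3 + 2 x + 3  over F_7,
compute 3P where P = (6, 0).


k = 3 = 11_2 (binary, LSB first: 11)
Double-and-add from P = (6, 0):
  bit 0 = 1: acc = O + (6, 0) = (6, 0)
  bit 1 = 1: acc = (6, 0) + O = (6, 0)

3P = (6, 0)


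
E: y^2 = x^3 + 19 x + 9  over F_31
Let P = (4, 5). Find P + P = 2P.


Doubling: s = (3 x1^2 + a) / (2 y1)
s = (3*4^2 + 19) / (2*5) mod 31 = 16
x3 = s^2 - 2 x1 mod 31 = 16^2 - 2*4 = 0
y3 = s (x1 - x3) - y1 mod 31 = 16 * (4 - 0) - 5 = 28

2P = (0, 28)


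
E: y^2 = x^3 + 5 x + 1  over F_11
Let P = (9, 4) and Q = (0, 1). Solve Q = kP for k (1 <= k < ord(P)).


Enumerate multiples of P until we hit Q = (0, 1):
  1P = (9, 4)
  2P = (8, 5)
  3P = (6, 4)
  4P = (7, 7)
  5P = (0, 10)
  6P = (0, 1)
Match found at i = 6.

k = 6


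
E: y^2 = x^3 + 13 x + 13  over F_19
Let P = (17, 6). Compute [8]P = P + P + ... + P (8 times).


k = 8 = 1000_2 (binary, LSB first: 0001)
Double-and-add from P = (17, 6):
  bit 0 = 0: acc unchanged = O
  bit 1 = 0: acc unchanged = O
  bit 2 = 0: acc unchanged = O
  bit 3 = 1: acc = O + (15, 12) = (15, 12)

8P = (15, 12)


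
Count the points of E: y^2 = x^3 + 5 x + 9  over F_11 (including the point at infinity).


For each x in F_11, count y with y^2 = x^3 + 5 x + 9 mod 11:
  x = 0: RHS = 9, y in [3, 8]  -> 2 point(s)
  x = 1: RHS = 4, y in [2, 9]  -> 2 point(s)
  x = 2: RHS = 5, y in [4, 7]  -> 2 point(s)
  x = 4: RHS = 5, y in [4, 7]  -> 2 point(s)
  x = 5: RHS = 5, y in [4, 7]  -> 2 point(s)
  x = 8: RHS = 0, y in [0]  -> 1 point(s)
  x = 10: RHS = 3, y in [5, 6]  -> 2 point(s)
Affine points: 13. Add the point at infinity: total = 14.

#E(F_11) = 14


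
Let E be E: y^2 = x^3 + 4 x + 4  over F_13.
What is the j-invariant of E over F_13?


Delta = -16(4 a^3 + 27 b^2) mod 13 = 3
-1728 * (4 a)^3 = -1728 * (4*4)^3 mod 13 = 1
j = 1 * 3^(-1) mod 13 = 9

j = 9 (mod 13)


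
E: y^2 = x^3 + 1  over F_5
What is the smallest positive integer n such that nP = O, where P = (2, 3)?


Compute successive multiples of P until we hit O:
  1P = (2, 3)
  2P = (0, 1)
  3P = (4, 0)
  4P = (0, 4)
  5P = (2, 2)
  6P = O

ord(P) = 6


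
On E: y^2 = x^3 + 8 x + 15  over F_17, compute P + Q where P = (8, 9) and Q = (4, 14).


P != Q, so use the chord formula.
s = (y2 - y1) / (x2 - x1) = (5) / (13) mod 17 = 3
x3 = s^2 - x1 - x2 mod 17 = 3^2 - 8 - 4 = 14
y3 = s (x1 - x3) - y1 mod 17 = 3 * (8 - 14) - 9 = 7

P + Q = (14, 7)


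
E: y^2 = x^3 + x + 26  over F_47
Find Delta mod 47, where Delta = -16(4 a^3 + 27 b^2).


4 a^3 + 27 b^2 = 4*1^3 + 27*26^2 = 4 + 18252 = 18256
Delta = -16 * (18256) = -292096
Delta mod 47 = 9

Delta = 9 (mod 47)


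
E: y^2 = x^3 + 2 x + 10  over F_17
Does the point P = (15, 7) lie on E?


Check whether y^2 = x^3 + 2 x + 10 (mod 17) for (x, y) = (15, 7).
LHS: y^2 = 7^2 mod 17 = 15
RHS: x^3 + 2 x + 10 = 15^3 + 2*15 + 10 mod 17 = 15
LHS = RHS

Yes, on the curve


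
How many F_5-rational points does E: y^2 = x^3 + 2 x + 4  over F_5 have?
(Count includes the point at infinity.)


For each x in F_5, count y with y^2 = x^3 + 2 x + 4 mod 5:
  x = 0: RHS = 4, y in [2, 3]  -> 2 point(s)
  x = 2: RHS = 1, y in [1, 4]  -> 2 point(s)
  x = 4: RHS = 1, y in [1, 4]  -> 2 point(s)
Affine points: 6. Add the point at infinity: total = 7.

#E(F_5) = 7


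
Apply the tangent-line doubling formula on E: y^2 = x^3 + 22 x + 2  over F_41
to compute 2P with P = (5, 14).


Doubling: s = (3 x1^2 + a) / (2 y1)
s = (3*5^2 + 22) / (2*14) mod 41 = 2
x3 = s^2 - 2 x1 mod 41 = 2^2 - 2*5 = 35
y3 = s (x1 - x3) - y1 mod 41 = 2 * (5 - 35) - 14 = 8

2P = (35, 8)


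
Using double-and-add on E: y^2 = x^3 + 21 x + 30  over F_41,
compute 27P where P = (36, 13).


k = 27 = 11011_2 (binary, LSB first: 11011)
Double-and-add from P = (36, 13):
  bit 0 = 1: acc = O + (36, 13) = (36, 13)
  bit 1 = 1: acc = (36, 13) + (28, 26) = (20, 2)
  bit 2 = 0: acc unchanged = (20, 2)
  bit 3 = 1: acc = (20, 2) + (9, 13) = (13, 32)
  bit 4 = 1: acc = (13, 32) + (31, 38) = (29, 31)

27P = (29, 31)


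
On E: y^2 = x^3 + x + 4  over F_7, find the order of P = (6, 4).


Compute successive multiples of P until we hit O:
  1P = (6, 4)
  2P = (4, 4)
  3P = (4, 3)
  4P = (6, 3)
  5P = O

ord(P) = 5


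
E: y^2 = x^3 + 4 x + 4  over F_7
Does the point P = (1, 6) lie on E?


Check whether y^2 = x^3 + 4 x + 4 (mod 7) for (x, y) = (1, 6).
LHS: y^2 = 6^2 mod 7 = 1
RHS: x^3 + 4 x + 4 = 1^3 + 4*1 + 4 mod 7 = 2
LHS != RHS

No, not on the curve


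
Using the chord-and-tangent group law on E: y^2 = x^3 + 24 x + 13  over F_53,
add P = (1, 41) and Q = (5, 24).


P != Q, so use the chord formula.
s = (y2 - y1) / (x2 - x1) = (36) / (4) mod 53 = 9
x3 = s^2 - x1 - x2 mod 53 = 9^2 - 1 - 5 = 22
y3 = s (x1 - x3) - y1 mod 53 = 9 * (1 - 22) - 41 = 35

P + Q = (22, 35)


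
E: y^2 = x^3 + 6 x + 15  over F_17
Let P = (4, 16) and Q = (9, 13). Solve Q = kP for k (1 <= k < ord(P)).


Enumerate multiples of P until we hit Q = (9, 13):
  1P = (4, 16)
  2P = (7, 14)
  3P = (14, 2)
  4P = (3, 3)
  5P = (9, 4)
  6P = (5, 0)
  7P = (9, 13)
Match found at i = 7.

k = 7


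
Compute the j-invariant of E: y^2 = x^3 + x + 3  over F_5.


Delta = -16(4 a^3 + 27 b^2) mod 5 = 3
-1728 * (4 a)^3 = -1728 * (4*1)^3 mod 5 = 3
j = 3 * 3^(-1) mod 5 = 1

j = 1 (mod 5)


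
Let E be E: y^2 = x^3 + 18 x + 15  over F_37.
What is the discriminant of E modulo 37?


4 a^3 + 27 b^2 = 4*18^3 + 27*15^2 = 23328 + 6075 = 29403
Delta = -16 * (29403) = -470448
Delta mod 37 = 7

Delta = 7 (mod 37)


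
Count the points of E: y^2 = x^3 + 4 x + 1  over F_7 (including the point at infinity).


For each x in F_7, count y with y^2 = x^3 + 4 x + 1 mod 7:
  x = 0: RHS = 1, y in [1, 6]  -> 2 point(s)
  x = 4: RHS = 4, y in [2, 5]  -> 2 point(s)
Affine points: 4. Add the point at infinity: total = 5.

#E(F_7) = 5


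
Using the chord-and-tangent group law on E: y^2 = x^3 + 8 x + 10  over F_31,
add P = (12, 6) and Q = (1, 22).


P != Q, so use the chord formula.
s = (y2 - y1) / (x2 - x1) = (16) / (20) mod 31 = 7
x3 = s^2 - x1 - x2 mod 31 = 7^2 - 12 - 1 = 5
y3 = s (x1 - x3) - y1 mod 31 = 7 * (12 - 5) - 6 = 12

P + Q = (5, 12)


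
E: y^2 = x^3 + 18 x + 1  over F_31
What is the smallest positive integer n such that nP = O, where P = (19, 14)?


Compute successive multiples of P until we hit O:
  1P = (19, 14)
  2P = (18, 22)
  3P = (27, 19)
  4P = (13, 13)
  5P = (24, 11)
  6P = (2, 13)
  7P = (7, 25)
  8P = (25, 7)
  ... (continuing to 31P)
  31P = O

ord(P) = 31


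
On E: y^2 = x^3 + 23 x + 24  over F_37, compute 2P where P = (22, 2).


Doubling: s = (3 x1^2 + a) / (2 y1)
s = (3*22^2 + 23) / (2*2) mod 37 = 8
x3 = s^2 - 2 x1 mod 37 = 8^2 - 2*22 = 20
y3 = s (x1 - x3) - y1 mod 37 = 8 * (22 - 20) - 2 = 14

2P = (20, 14)


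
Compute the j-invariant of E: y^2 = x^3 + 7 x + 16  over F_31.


Delta = -16(4 a^3 + 27 b^2) mod 31 = 12
-1728 * (4 a)^3 = -1728 * (4*7)^3 mod 31 = 1
j = 1 * 12^(-1) mod 31 = 13

j = 13 (mod 31)


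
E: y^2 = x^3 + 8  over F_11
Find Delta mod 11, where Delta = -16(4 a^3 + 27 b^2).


4 a^3 + 27 b^2 = 4*0^3 + 27*8^2 = 0 + 1728 = 1728
Delta = -16 * (1728) = -27648
Delta mod 11 = 6

Delta = 6 (mod 11)


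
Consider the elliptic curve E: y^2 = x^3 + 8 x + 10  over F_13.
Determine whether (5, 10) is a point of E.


Check whether y^2 = x^3 + 8 x + 10 (mod 13) for (x, y) = (5, 10).
LHS: y^2 = 10^2 mod 13 = 9
RHS: x^3 + 8 x + 10 = 5^3 + 8*5 + 10 mod 13 = 6
LHS != RHS

No, not on the curve


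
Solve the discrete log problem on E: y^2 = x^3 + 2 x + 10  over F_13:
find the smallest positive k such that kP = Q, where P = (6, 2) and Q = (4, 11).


Enumerate multiples of P until we hit Q = (4, 11):
  1P = (6, 2)
  2P = (0, 7)
  3P = (3, 2)
  4P = (4, 11)
Match found at i = 4.

k = 4


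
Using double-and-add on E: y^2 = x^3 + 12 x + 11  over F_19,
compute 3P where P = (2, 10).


k = 3 = 11_2 (binary, LSB first: 11)
Double-and-add from P = (2, 10):
  bit 0 = 1: acc = O + (2, 10) = (2, 10)
  bit 1 = 1: acc = (2, 10) + (2, 9) = O

3P = O


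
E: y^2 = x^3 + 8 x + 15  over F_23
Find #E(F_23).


For each x in F_23, count y with y^2 = x^3 + 8 x + 15 mod 23:
  x = 1: RHS = 1, y in [1, 22]  -> 2 point(s)
  x = 2: RHS = 16, y in [4, 19]  -> 2 point(s)
  x = 6: RHS = 3, y in [7, 16]  -> 2 point(s)
  x = 7: RHS = 0, y in [0]  -> 1 point(s)
  x = 8: RHS = 16, y in [4, 19]  -> 2 point(s)
  x = 11: RHS = 8, y in [10, 13]  -> 2 point(s)
  x = 13: RHS = 16, y in [4, 19]  -> 2 point(s)
  x = 17: RHS = 4, y in [2, 21]  -> 2 point(s)
  x = 22: RHS = 6, y in [11, 12]  -> 2 point(s)
Affine points: 17. Add the point at infinity: total = 18.

#E(F_23) = 18


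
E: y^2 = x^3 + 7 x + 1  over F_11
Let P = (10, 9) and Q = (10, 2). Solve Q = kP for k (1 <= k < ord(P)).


Enumerate multiples of P until we hit Q = (10, 2):
  1P = (10, 9)
  2P = (0, 10)
  3P = (2, 10)
  4P = (4, 4)
  5P = (9, 1)
  6P = (1, 8)
  7P = (3, 4)
  8P = (3, 7)
  9P = (1, 3)
  10P = (9, 10)
  11P = (4, 7)
  12P = (2, 1)
  13P = (0, 1)
  14P = (10, 2)
Match found at i = 14.

k = 14


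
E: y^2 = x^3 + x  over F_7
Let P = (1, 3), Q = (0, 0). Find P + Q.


P != Q, so use the chord formula.
s = (y2 - y1) / (x2 - x1) = (4) / (6) mod 7 = 3
x3 = s^2 - x1 - x2 mod 7 = 3^2 - 1 - 0 = 1
y3 = s (x1 - x3) - y1 mod 7 = 3 * (1 - 1) - 3 = 4

P + Q = (1, 4)


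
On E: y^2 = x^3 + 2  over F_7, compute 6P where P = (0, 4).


k = 6 = 110_2 (binary, LSB first: 011)
Double-and-add from P = (0, 4):
  bit 0 = 0: acc unchanged = O
  bit 1 = 1: acc = O + (0, 3) = (0, 3)
  bit 2 = 1: acc = (0, 3) + (0, 4) = O

6P = O


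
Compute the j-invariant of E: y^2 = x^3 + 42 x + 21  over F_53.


Delta = -16(4 a^3 + 27 b^2) mod 53 = 36
-1728 * (4 a)^3 = -1728 * (4*42)^3 mod 53 = 45
j = 45 * 36^(-1) mod 53 = 41

j = 41 (mod 53)


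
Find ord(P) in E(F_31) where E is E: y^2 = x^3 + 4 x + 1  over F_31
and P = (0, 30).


Compute successive multiples of P until we hit O:
  1P = (0, 30)
  2P = (4, 9)
  3P = (10, 7)
  4P = (8, 7)
  5P = (24, 8)
  6P = (27, 18)
  7P = (13, 24)
  8P = (25, 3)
  ... (continuing to 26P)
  26P = O

ord(P) = 26


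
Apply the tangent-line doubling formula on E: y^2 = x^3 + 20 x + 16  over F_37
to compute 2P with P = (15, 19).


Doubling: s = (3 x1^2 + a) / (2 y1)
s = (3*15^2 + 20) / (2*19) mod 37 = 29
x3 = s^2 - 2 x1 mod 37 = 29^2 - 2*15 = 34
y3 = s (x1 - x3) - y1 mod 37 = 29 * (15 - 34) - 19 = 22

2P = (34, 22)


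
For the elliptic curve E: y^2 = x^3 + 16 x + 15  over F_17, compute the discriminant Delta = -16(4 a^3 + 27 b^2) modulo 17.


4 a^3 + 27 b^2 = 4*16^3 + 27*15^2 = 16384 + 6075 = 22459
Delta = -16 * (22459) = -359344
Delta mod 17 = 2

Delta = 2 (mod 17)


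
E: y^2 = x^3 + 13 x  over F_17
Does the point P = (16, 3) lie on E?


Check whether y^2 = x^3 + 13 x + 0 (mod 17) for (x, y) = (16, 3).
LHS: y^2 = 3^2 mod 17 = 9
RHS: x^3 + 13 x + 0 = 16^3 + 13*16 + 0 mod 17 = 3
LHS != RHS

No, not on the curve


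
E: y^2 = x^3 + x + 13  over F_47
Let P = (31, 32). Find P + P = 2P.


Doubling: s = (3 x1^2 + a) / (2 y1)
s = (3*31^2 + 1) / (2*32) mod 47 = 1
x3 = s^2 - 2 x1 mod 47 = 1^2 - 2*31 = 33
y3 = s (x1 - x3) - y1 mod 47 = 1 * (31 - 33) - 32 = 13

2P = (33, 13)


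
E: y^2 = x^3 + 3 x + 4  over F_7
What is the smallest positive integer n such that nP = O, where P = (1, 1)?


Compute successive multiples of P until we hit O:
  1P = (1, 1)
  2P = (0, 2)
  3P = (0, 5)
  4P = (1, 6)
  5P = O

ord(P) = 5


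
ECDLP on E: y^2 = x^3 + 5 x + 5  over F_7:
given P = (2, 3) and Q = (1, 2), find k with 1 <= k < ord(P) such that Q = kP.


Enumerate multiples of P until we hit Q = (1, 2):
  1P = (2, 3)
  2P = (5, 6)
  3P = (1, 5)
  4P = (1, 2)
Match found at i = 4.

k = 4


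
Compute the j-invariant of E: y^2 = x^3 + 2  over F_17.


Delta = -16(4 a^3 + 27 b^2) mod 17 = 6
-1728 * (4 a)^3 = -1728 * (4*0)^3 mod 17 = 0
j = 0 * 6^(-1) mod 17 = 0

j = 0 (mod 17)


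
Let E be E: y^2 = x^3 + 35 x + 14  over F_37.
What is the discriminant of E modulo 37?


4 a^3 + 27 b^2 = 4*35^3 + 27*14^2 = 171500 + 5292 = 176792
Delta = -16 * (176792) = -2828672
Delta mod 37 = 15

Delta = 15 (mod 37)


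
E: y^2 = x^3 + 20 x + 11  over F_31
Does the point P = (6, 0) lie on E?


Check whether y^2 = x^3 + 20 x + 11 (mod 31) for (x, y) = (6, 0).
LHS: y^2 = 0^2 mod 31 = 0
RHS: x^3 + 20 x + 11 = 6^3 + 20*6 + 11 mod 31 = 6
LHS != RHS

No, not on the curve


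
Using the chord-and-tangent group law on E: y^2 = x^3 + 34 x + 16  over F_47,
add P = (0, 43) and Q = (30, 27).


P != Q, so use the chord formula.
s = (y2 - y1) / (x2 - x1) = (31) / (30) mod 47 = 12
x3 = s^2 - x1 - x2 mod 47 = 12^2 - 0 - 30 = 20
y3 = s (x1 - x3) - y1 mod 47 = 12 * (0 - 20) - 43 = 46

P + Q = (20, 46)


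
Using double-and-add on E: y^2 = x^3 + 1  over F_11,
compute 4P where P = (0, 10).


k = 4 = 100_2 (binary, LSB first: 001)
Double-and-add from P = (0, 10):
  bit 0 = 0: acc unchanged = O
  bit 1 = 0: acc unchanged = O
  bit 2 = 1: acc = O + (0, 10) = (0, 10)

4P = (0, 10)


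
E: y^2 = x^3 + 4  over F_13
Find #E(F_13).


For each x in F_13, count y with y^2 = x^3 + 0 x + 4 mod 13:
  x = 0: RHS = 4, y in [2, 11]  -> 2 point(s)
  x = 2: RHS = 12, y in [5, 8]  -> 2 point(s)
  x = 4: RHS = 3, y in [4, 9]  -> 2 point(s)
  x = 5: RHS = 12, y in [5, 8]  -> 2 point(s)
  x = 6: RHS = 12, y in [5, 8]  -> 2 point(s)
  x = 7: RHS = 9, y in [3, 10]  -> 2 point(s)
  x = 8: RHS = 9, y in [3, 10]  -> 2 point(s)
  x = 10: RHS = 3, y in [4, 9]  -> 2 point(s)
  x = 11: RHS = 9, y in [3, 10]  -> 2 point(s)
  x = 12: RHS = 3, y in [4, 9]  -> 2 point(s)
Affine points: 20. Add the point at infinity: total = 21.

#E(F_13) = 21


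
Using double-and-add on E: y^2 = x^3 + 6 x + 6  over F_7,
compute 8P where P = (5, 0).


k = 8 = 1000_2 (binary, LSB first: 0001)
Double-and-add from P = (5, 0):
  bit 0 = 0: acc unchanged = O
  bit 1 = 0: acc unchanged = O
  bit 2 = 0: acc unchanged = O
  bit 3 = 1: acc = O + O = O

8P = O


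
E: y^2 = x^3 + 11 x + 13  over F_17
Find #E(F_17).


For each x in F_17, count y with y^2 = x^3 + 11 x + 13 mod 17:
  x = 0: RHS = 13, y in [8, 9]  -> 2 point(s)
  x = 1: RHS = 8, y in [5, 12]  -> 2 point(s)
  x = 2: RHS = 9, y in [3, 14]  -> 2 point(s)
  x = 4: RHS = 2, y in [6, 11]  -> 2 point(s)
  x = 7: RHS = 8, y in [5, 12]  -> 2 point(s)
  x = 8: RHS = 1, y in [1, 16]  -> 2 point(s)
  x = 9: RHS = 8, y in [5, 12]  -> 2 point(s)
  x = 10: RHS = 1, y in [1, 16]  -> 2 point(s)
  x = 14: RHS = 4, y in [2, 15]  -> 2 point(s)
  x = 15: RHS = 0, y in [0]  -> 1 point(s)
  x = 16: RHS = 1, y in [1, 16]  -> 2 point(s)
Affine points: 21. Add the point at infinity: total = 22.

#E(F_17) = 22


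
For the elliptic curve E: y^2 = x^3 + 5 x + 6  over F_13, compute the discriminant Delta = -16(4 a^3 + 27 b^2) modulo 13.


4 a^3 + 27 b^2 = 4*5^3 + 27*6^2 = 500 + 972 = 1472
Delta = -16 * (1472) = -23552
Delta mod 13 = 4

Delta = 4 (mod 13)


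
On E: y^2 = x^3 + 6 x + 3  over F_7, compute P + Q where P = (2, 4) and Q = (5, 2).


P != Q, so use the chord formula.
s = (y2 - y1) / (x2 - x1) = (5) / (3) mod 7 = 4
x3 = s^2 - x1 - x2 mod 7 = 4^2 - 2 - 5 = 2
y3 = s (x1 - x3) - y1 mod 7 = 4 * (2 - 2) - 4 = 3

P + Q = (2, 3)


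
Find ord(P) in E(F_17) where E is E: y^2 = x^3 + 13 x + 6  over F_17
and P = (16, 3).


Compute successive multiples of P until we hit O:
  1P = (16, 3)
  2P = (11, 16)
  3P = (9, 6)
  4P = (13, 3)
  5P = (5, 14)
  6P = (14, 12)
  7P = (3, 15)
  8P = (7, 7)
  ... (continuing to 17P)
  17P = O

ord(P) = 17


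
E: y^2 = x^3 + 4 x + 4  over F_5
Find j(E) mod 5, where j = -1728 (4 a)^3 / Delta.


Delta = -16(4 a^3 + 27 b^2) mod 5 = 2
-1728 * (4 a)^3 = -1728 * (4*4)^3 mod 5 = 2
j = 2 * 2^(-1) mod 5 = 1

j = 1 (mod 5)


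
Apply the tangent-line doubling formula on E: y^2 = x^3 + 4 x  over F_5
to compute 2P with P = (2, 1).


Doubling: s = (3 x1^2 + a) / (2 y1)
s = (3*2^2 + 4) / (2*1) mod 5 = 3
x3 = s^2 - 2 x1 mod 5 = 3^2 - 2*2 = 0
y3 = s (x1 - x3) - y1 mod 5 = 3 * (2 - 0) - 1 = 0

2P = (0, 0)


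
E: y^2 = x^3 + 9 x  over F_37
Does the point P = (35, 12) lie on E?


Check whether y^2 = x^3 + 9 x + 0 (mod 37) for (x, y) = (35, 12).
LHS: y^2 = 12^2 mod 37 = 33
RHS: x^3 + 9 x + 0 = 35^3 + 9*35 + 0 mod 37 = 11
LHS != RHS

No, not on the curve


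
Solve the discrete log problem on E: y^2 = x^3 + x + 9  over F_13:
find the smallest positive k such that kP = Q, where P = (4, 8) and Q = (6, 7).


Enumerate multiples of P until we hit Q = (6, 7):
  1P = (4, 8)
  2P = (6, 7)
Match found at i = 2.

k = 2


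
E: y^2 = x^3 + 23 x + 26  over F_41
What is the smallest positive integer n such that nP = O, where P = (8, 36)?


Compute successive multiples of P until we hit O:
  1P = (8, 36)
  2P = (26, 23)
  3P = (16, 29)
  4P = (12, 29)
  5P = (1, 3)
  6P = (40, 24)
  7P = (13, 12)
  8P = (25, 21)
  ... (continuing to 20P)
  20P = O

ord(P) = 20


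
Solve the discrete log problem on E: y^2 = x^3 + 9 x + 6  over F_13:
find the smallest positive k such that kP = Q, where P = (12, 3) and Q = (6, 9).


Enumerate multiples of P until we hit Q = (6, 9):
  1P = (12, 3)
  2P = (6, 9)
Match found at i = 2.

k = 2


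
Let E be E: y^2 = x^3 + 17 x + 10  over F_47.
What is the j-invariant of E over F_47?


Delta = -16(4 a^3 + 27 b^2) mod 47 = 38
-1728 * (4 a)^3 = -1728 * (4*17)^3 mod 47 = 22
j = 22 * 38^(-1) mod 47 = 8

j = 8 (mod 47)


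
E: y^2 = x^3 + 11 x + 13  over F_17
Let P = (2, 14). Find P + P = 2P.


Doubling: s = (3 x1^2 + a) / (2 y1)
s = (3*2^2 + 11) / (2*14) mod 17 = 16
x3 = s^2 - 2 x1 mod 17 = 16^2 - 2*2 = 14
y3 = s (x1 - x3) - y1 mod 17 = 16 * (2 - 14) - 14 = 15

2P = (14, 15)


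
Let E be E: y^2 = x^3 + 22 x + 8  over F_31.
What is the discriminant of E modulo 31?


4 a^3 + 27 b^2 = 4*22^3 + 27*8^2 = 42592 + 1728 = 44320
Delta = -16 * (44320) = -709120
Delta mod 31 = 5

Delta = 5 (mod 31)


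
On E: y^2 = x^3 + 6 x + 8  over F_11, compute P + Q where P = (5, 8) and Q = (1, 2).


P != Q, so use the chord formula.
s = (y2 - y1) / (x2 - x1) = (5) / (7) mod 11 = 7
x3 = s^2 - x1 - x2 mod 11 = 7^2 - 5 - 1 = 10
y3 = s (x1 - x3) - y1 mod 11 = 7 * (5 - 10) - 8 = 1

P + Q = (10, 1)


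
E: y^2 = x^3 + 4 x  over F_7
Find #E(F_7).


For each x in F_7, count y with y^2 = x^3 + 4 x + 0 mod 7:
  x = 0: RHS = 0, y in [0]  -> 1 point(s)
  x = 2: RHS = 2, y in [3, 4]  -> 2 point(s)
  x = 3: RHS = 4, y in [2, 5]  -> 2 point(s)
  x = 6: RHS = 2, y in [3, 4]  -> 2 point(s)
Affine points: 7. Add the point at infinity: total = 8.

#E(F_7) = 8


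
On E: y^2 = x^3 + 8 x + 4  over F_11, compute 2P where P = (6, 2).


k = 2 = 10_2 (binary, LSB first: 01)
Double-and-add from P = (6, 2):
  bit 0 = 0: acc unchanged = O
  bit 1 = 1: acc = O + (4, 1) = (4, 1)

2P = (4, 1)


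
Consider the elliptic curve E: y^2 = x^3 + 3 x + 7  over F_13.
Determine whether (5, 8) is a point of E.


Check whether y^2 = x^3 + 3 x + 7 (mod 13) for (x, y) = (5, 8).
LHS: y^2 = 8^2 mod 13 = 12
RHS: x^3 + 3 x + 7 = 5^3 + 3*5 + 7 mod 13 = 4
LHS != RHS

No, not on the curve


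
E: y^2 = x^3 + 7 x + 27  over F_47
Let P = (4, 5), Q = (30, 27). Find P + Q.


P != Q, so use the chord formula.
s = (y2 - y1) / (x2 - x1) = (22) / (26) mod 47 = 37
x3 = s^2 - x1 - x2 mod 47 = 37^2 - 4 - 30 = 19
y3 = s (x1 - x3) - y1 mod 47 = 37 * (4 - 19) - 5 = 4

P + Q = (19, 4)


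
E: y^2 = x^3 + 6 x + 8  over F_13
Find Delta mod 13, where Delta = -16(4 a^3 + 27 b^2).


4 a^3 + 27 b^2 = 4*6^3 + 27*8^2 = 864 + 1728 = 2592
Delta = -16 * (2592) = -41472
Delta mod 13 = 11

Delta = 11 (mod 13)


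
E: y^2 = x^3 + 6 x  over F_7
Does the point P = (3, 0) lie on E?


Check whether y^2 = x^3 + 6 x + 0 (mod 7) for (x, y) = (3, 0).
LHS: y^2 = 0^2 mod 7 = 0
RHS: x^3 + 6 x + 0 = 3^3 + 6*3 + 0 mod 7 = 3
LHS != RHS

No, not on the curve


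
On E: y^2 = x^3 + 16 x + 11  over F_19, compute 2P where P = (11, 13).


Doubling: s = (3 x1^2 + a) / (2 y1)
s = (3*11^2 + 16) / (2*13) mod 19 = 8
x3 = s^2 - 2 x1 mod 19 = 8^2 - 2*11 = 4
y3 = s (x1 - x3) - y1 mod 19 = 8 * (11 - 4) - 13 = 5

2P = (4, 5)


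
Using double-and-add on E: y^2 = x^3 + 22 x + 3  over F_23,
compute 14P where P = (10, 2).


k = 14 = 1110_2 (binary, LSB first: 0111)
Double-and-add from P = (10, 2):
  bit 0 = 0: acc unchanged = O
  bit 1 = 1: acc = O + (3, 21) = (3, 21)
  bit 2 = 1: acc = (3, 21) + (19, 14) = (2, 3)
  bit 3 = 1: acc = (2, 3) + (20, 18) = (10, 21)

14P = (10, 21)


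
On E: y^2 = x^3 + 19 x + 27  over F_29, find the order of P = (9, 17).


Compute successive multiples of P until we hit O:
  1P = (9, 17)
  2P = (18, 16)
  3P = (26, 1)
  4P = (28, 6)
  5P = (8, 16)
  6P = (13, 8)
  7P = (3, 13)
  8P = (11, 1)
  ... (continuing to 29P)
  29P = O

ord(P) = 29


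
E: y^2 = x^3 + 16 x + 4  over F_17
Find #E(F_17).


For each x in F_17, count y with y^2 = x^3 + 16 x + 4 mod 17:
  x = 0: RHS = 4, y in [2, 15]  -> 2 point(s)
  x = 1: RHS = 4, y in [2, 15]  -> 2 point(s)
  x = 4: RHS = 13, y in [8, 9]  -> 2 point(s)
  x = 7: RHS = 0, y in [0]  -> 1 point(s)
  x = 8: RHS = 15, y in [7, 10]  -> 2 point(s)
  x = 10: RHS = 8, y in [5, 12]  -> 2 point(s)
  x = 11: RHS = 15, y in [7, 10]  -> 2 point(s)
  x = 15: RHS = 15, y in [7, 10]  -> 2 point(s)
  x = 16: RHS = 4, y in [2, 15]  -> 2 point(s)
Affine points: 17. Add the point at infinity: total = 18.

#E(F_17) = 18


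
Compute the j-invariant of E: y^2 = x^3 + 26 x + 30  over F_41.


Delta = -16(4 a^3 + 27 b^2) mod 41 = 15
-1728 * (4 a)^3 = -1728 * (4*26)^3 mod 41 = 31
j = 31 * 15^(-1) mod 41 = 13

j = 13 (mod 41)


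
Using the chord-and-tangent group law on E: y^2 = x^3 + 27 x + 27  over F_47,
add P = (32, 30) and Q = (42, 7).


P != Q, so use the chord formula.
s = (y2 - y1) / (x2 - x1) = (24) / (10) mod 47 = 40
x3 = s^2 - x1 - x2 mod 47 = 40^2 - 32 - 42 = 22
y3 = s (x1 - x3) - y1 mod 47 = 40 * (32 - 22) - 30 = 41

P + Q = (22, 41)


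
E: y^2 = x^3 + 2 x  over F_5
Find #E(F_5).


For each x in F_5, count y with y^2 = x^3 + 2 x + 0 mod 5:
  x = 0: RHS = 0, y in [0]  -> 1 point(s)
Affine points: 1. Add the point at infinity: total = 2.

#E(F_5) = 2


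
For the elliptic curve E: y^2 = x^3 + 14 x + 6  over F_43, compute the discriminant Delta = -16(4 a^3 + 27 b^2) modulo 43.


4 a^3 + 27 b^2 = 4*14^3 + 27*6^2 = 10976 + 972 = 11948
Delta = -16 * (11948) = -191168
Delta mod 43 = 10

Delta = 10 (mod 43)


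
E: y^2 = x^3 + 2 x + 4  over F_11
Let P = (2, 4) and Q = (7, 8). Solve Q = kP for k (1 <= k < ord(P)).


Enumerate multiples of P until we hit Q = (7, 8):
  1P = (2, 4)
  2P = (8, 2)
  3P = (6, 1)
  4P = (7, 8)
Match found at i = 4.

k = 4


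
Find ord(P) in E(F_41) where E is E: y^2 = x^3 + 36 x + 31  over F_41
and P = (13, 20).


Compute successive multiples of P until we hit O:
  1P = (13, 20)
  2P = (33, 16)
  3P = (18, 22)
  4P = (20, 10)
  5P = (0, 20)
  6P = (28, 21)
  7P = (39, 22)
  8P = (22, 14)
  ... (continuing to 40P)
  40P = O

ord(P) = 40


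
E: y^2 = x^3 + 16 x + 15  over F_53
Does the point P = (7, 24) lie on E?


Check whether y^2 = x^3 + 16 x + 15 (mod 53) for (x, y) = (7, 24).
LHS: y^2 = 24^2 mod 53 = 46
RHS: x^3 + 16 x + 15 = 7^3 + 16*7 + 15 mod 53 = 46
LHS = RHS

Yes, on the curve


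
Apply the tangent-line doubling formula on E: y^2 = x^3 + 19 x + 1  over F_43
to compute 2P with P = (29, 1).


Doubling: s = (3 x1^2 + a) / (2 y1)
s = (3*29^2 + 19) / (2*1) mod 43 = 24
x3 = s^2 - 2 x1 mod 43 = 24^2 - 2*29 = 2
y3 = s (x1 - x3) - y1 mod 43 = 24 * (29 - 2) - 1 = 2

2P = (2, 2)


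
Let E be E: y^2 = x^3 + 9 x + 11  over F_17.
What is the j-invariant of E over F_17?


Delta = -16(4 a^3 + 27 b^2) mod 17 = 12
-1728 * (4 a)^3 = -1728 * (4*9)^3 mod 17 = 14
j = 14 * 12^(-1) mod 17 = 4

j = 4 (mod 17)


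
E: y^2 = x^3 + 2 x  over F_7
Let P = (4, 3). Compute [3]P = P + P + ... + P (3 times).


k = 3 = 11_2 (binary, LSB first: 11)
Double-and-add from P = (4, 3):
  bit 0 = 1: acc = O + (4, 3) = (4, 3)
  bit 1 = 1: acc = (4, 3) + (0, 0) = (4, 4)

3P = (4, 4)


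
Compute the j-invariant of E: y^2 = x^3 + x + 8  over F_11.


Delta = -16(4 a^3 + 27 b^2) mod 11 = 8
-1728 * (4 a)^3 = -1728 * (4*1)^3 mod 11 = 2
j = 2 * 8^(-1) mod 11 = 3

j = 3 (mod 11)


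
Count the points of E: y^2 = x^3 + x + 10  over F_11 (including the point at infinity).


For each x in F_11, count y with y^2 = x^3 + 1 x + 10 mod 11:
  x = 1: RHS = 1, y in [1, 10]  -> 2 point(s)
  x = 2: RHS = 9, y in [3, 8]  -> 2 point(s)
  x = 4: RHS = 1, y in [1, 10]  -> 2 point(s)
  x = 6: RHS = 1, y in [1, 10]  -> 2 point(s)
  x = 9: RHS = 0, y in [0]  -> 1 point(s)
Affine points: 9. Add the point at infinity: total = 10.

#E(F_11) = 10


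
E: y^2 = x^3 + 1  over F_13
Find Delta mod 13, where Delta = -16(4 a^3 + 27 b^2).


4 a^3 + 27 b^2 = 4*0^3 + 27*1^2 = 0 + 27 = 27
Delta = -16 * (27) = -432
Delta mod 13 = 10

Delta = 10 (mod 13)


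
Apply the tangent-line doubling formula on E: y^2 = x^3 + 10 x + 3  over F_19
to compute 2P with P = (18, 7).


Doubling: s = (3 x1^2 + a) / (2 y1)
s = (3*18^2 + 10) / (2*7) mod 19 = 5
x3 = s^2 - 2 x1 mod 19 = 5^2 - 2*18 = 8
y3 = s (x1 - x3) - y1 mod 19 = 5 * (18 - 8) - 7 = 5

2P = (8, 5)


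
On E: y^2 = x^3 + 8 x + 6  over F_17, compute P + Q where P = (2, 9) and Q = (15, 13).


P != Q, so use the chord formula.
s = (y2 - y1) / (x2 - x1) = (4) / (13) mod 17 = 16
x3 = s^2 - x1 - x2 mod 17 = 16^2 - 2 - 15 = 1
y3 = s (x1 - x3) - y1 mod 17 = 16 * (2 - 1) - 9 = 7

P + Q = (1, 7)


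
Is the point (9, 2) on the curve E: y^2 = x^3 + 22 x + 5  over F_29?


Check whether y^2 = x^3 + 22 x + 5 (mod 29) for (x, y) = (9, 2).
LHS: y^2 = 2^2 mod 29 = 4
RHS: x^3 + 22 x + 5 = 9^3 + 22*9 + 5 mod 29 = 4
LHS = RHS

Yes, on the curve


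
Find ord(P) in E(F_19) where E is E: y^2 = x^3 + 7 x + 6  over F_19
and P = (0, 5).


Compute successive multiples of P until we hit O:
  1P = (0, 5)
  2P = (6, 6)
  3P = (3, 4)
  4P = (14, 6)
  5P = (2, 3)
  6P = (18, 13)
  7P = (8, 2)
  8P = (15, 3)
  ... (continuing to 18P)
  18P = O

ord(P) = 18


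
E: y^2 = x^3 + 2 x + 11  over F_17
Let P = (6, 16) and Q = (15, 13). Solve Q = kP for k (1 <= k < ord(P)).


Enumerate multiples of P until we hit Q = (15, 13):
  1P = (6, 16)
  2P = (4, 10)
  3P = (16, 5)
  4P = (11, 15)
  5P = (15, 13)
Match found at i = 5.

k = 5


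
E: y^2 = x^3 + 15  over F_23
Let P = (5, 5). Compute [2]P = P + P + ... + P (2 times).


k = 2 = 10_2 (binary, LSB first: 01)
Double-and-add from P = (5, 5):
  bit 0 = 0: acc unchanged = O
  bit 1 = 1: acc = O + (6, 22) = (6, 22)

2P = (6, 22)


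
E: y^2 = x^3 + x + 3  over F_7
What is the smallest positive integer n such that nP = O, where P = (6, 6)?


Compute successive multiples of P until we hit O:
  1P = (6, 6)
  2P = (6, 1)
  3P = O

ord(P) = 3


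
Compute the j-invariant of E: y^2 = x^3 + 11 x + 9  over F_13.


Delta = -16(4 a^3 + 27 b^2) mod 13 = 9
-1728 * (4 a)^3 = -1728 * (4*11)^3 mod 13 = 8
j = 8 * 9^(-1) mod 13 = 11

j = 11 (mod 13)


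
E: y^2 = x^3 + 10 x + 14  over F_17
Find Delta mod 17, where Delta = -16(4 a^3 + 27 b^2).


4 a^3 + 27 b^2 = 4*10^3 + 27*14^2 = 4000 + 5292 = 9292
Delta = -16 * (9292) = -148672
Delta mod 17 = 10

Delta = 10 (mod 17)


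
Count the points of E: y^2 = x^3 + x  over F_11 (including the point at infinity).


For each x in F_11, count y with y^2 = x^3 + 1 x + 0 mod 11:
  x = 0: RHS = 0, y in [0]  -> 1 point(s)
  x = 5: RHS = 9, y in [3, 8]  -> 2 point(s)
  x = 7: RHS = 9, y in [3, 8]  -> 2 point(s)
  x = 8: RHS = 3, y in [5, 6]  -> 2 point(s)
  x = 9: RHS = 1, y in [1, 10]  -> 2 point(s)
  x = 10: RHS = 9, y in [3, 8]  -> 2 point(s)
Affine points: 11. Add the point at infinity: total = 12.

#E(F_11) = 12


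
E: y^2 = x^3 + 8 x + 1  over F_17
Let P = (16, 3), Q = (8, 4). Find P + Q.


P != Q, so use the chord formula.
s = (y2 - y1) / (x2 - x1) = (1) / (9) mod 17 = 2
x3 = s^2 - x1 - x2 mod 17 = 2^2 - 16 - 8 = 14
y3 = s (x1 - x3) - y1 mod 17 = 2 * (16 - 14) - 3 = 1

P + Q = (14, 1)


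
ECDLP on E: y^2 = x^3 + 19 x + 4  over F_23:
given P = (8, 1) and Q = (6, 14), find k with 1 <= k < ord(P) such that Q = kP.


Enumerate multiples of P until we hit Q = (6, 14):
  1P = (8, 1)
  2P = (11, 16)
  3P = (6, 9)
  4P = (2, 21)
  5P = (19, 5)
  6P = (14, 1)
  7P = (1, 22)
  8P = (0, 21)
  9P = (4, 12)
  10P = (20, 9)
  11P = (21, 21)
  12P = (21, 2)
  13P = (20, 14)
  14P = (4, 11)
  15P = (0, 2)
  16P = (1, 1)
  17P = (14, 22)
  18P = (19, 18)
  19P = (2, 2)
  20P = (6, 14)
Match found at i = 20.

k = 20


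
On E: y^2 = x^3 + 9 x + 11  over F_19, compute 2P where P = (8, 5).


Doubling: s = (3 x1^2 + a) / (2 y1)
s = (3*8^2 + 9) / (2*5) mod 19 = 3
x3 = s^2 - 2 x1 mod 19 = 3^2 - 2*8 = 12
y3 = s (x1 - x3) - y1 mod 19 = 3 * (8 - 12) - 5 = 2

2P = (12, 2)


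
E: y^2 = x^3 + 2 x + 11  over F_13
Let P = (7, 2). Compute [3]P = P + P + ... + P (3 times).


k = 3 = 11_2 (binary, LSB first: 11)
Double-and-add from P = (7, 2):
  bit 0 = 1: acc = O + (7, 2) = (7, 2)
  bit 1 = 1: acc = (7, 2) + (11, 5) = (11, 8)

3P = (11, 8)


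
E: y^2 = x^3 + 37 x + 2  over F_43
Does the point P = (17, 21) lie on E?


Check whether y^2 = x^3 + 37 x + 2 (mod 43) for (x, y) = (17, 21).
LHS: y^2 = 21^2 mod 43 = 11
RHS: x^3 + 37 x + 2 = 17^3 + 37*17 + 2 mod 43 = 40
LHS != RHS

No, not on the curve


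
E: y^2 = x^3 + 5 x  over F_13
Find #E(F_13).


For each x in F_13, count y with y^2 = x^3 + 5 x + 0 mod 13:
  x = 0: RHS = 0, y in [0]  -> 1 point(s)
  x = 3: RHS = 3, y in [4, 9]  -> 2 point(s)
  x = 6: RHS = 12, y in [5, 8]  -> 2 point(s)
  x = 7: RHS = 1, y in [1, 12]  -> 2 point(s)
  x = 10: RHS = 10, y in [6, 7]  -> 2 point(s)
Affine points: 9. Add the point at infinity: total = 10.

#E(F_13) = 10


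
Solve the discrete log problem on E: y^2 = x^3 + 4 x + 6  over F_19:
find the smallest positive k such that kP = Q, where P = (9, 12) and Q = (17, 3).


Enumerate multiples of P until we hit Q = (17, 3):
  1P = (9, 12)
  2P = (1, 7)
  3P = (18, 18)
  4P = (3, 11)
  5P = (16, 9)
  6P = (0, 14)
  7P = (7, 15)
  8P = (10, 18)
  9P = (17, 16)
  10P = (17, 3)
Match found at i = 10.

k = 10


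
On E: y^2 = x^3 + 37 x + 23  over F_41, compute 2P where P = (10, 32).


k = 2 = 10_2 (binary, LSB first: 01)
Double-and-add from P = (10, 32):
  bit 0 = 0: acc unchanged = O
  bit 1 = 1: acc = O + (11, 30) = (11, 30)

2P = (11, 30)


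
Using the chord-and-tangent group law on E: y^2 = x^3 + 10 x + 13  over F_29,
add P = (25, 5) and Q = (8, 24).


P != Q, so use the chord formula.
s = (y2 - y1) / (x2 - x1) = (19) / (12) mod 29 = 4
x3 = s^2 - x1 - x2 mod 29 = 4^2 - 25 - 8 = 12
y3 = s (x1 - x3) - y1 mod 29 = 4 * (25 - 12) - 5 = 18

P + Q = (12, 18)


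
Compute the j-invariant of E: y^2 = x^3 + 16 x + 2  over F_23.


Delta = -16(4 a^3 + 27 b^2) mod 23 = 7
-1728 * (4 a)^3 = -1728 * (4*16)^3 mod 23 = 7
j = 7 * 7^(-1) mod 23 = 1

j = 1 (mod 23)


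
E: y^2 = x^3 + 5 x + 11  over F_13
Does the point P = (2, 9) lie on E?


Check whether y^2 = x^3 + 5 x + 11 (mod 13) for (x, y) = (2, 9).
LHS: y^2 = 9^2 mod 13 = 3
RHS: x^3 + 5 x + 11 = 2^3 + 5*2 + 11 mod 13 = 3
LHS = RHS

Yes, on the curve


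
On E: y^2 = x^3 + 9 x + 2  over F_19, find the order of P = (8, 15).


Compute successive multiples of P until we hit O:
  1P = (8, 15)
  2P = (4, 8)
  3P = (16, 9)
  4P = (11, 11)
  5P = (6, 14)
  6P = (10, 3)
  7P = (18, 7)
  8P = (2, 3)
  ... (continuing to 25P)
  25P = O

ord(P) = 25


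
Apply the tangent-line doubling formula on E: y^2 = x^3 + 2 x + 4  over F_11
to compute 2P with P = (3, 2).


Doubling: s = (3 x1^2 + a) / (2 y1)
s = (3*3^2 + 2) / (2*2) mod 11 = 10
x3 = s^2 - 2 x1 mod 11 = 10^2 - 2*3 = 6
y3 = s (x1 - x3) - y1 mod 11 = 10 * (3 - 6) - 2 = 1

2P = (6, 1)


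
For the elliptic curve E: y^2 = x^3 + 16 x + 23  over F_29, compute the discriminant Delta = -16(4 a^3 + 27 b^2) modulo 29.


4 a^3 + 27 b^2 = 4*16^3 + 27*23^2 = 16384 + 14283 = 30667
Delta = -16 * (30667) = -490672
Delta mod 29 = 8

Delta = 8 (mod 29)


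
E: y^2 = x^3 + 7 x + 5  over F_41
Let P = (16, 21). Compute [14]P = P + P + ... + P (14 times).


k = 14 = 1110_2 (binary, LSB first: 0111)
Double-and-add from P = (16, 21):
  bit 0 = 0: acc unchanged = O
  bit 1 = 1: acc = O + (25, 15) = (25, 15)
  bit 2 = 1: acc = (25, 15) + (24, 4) = (31, 1)
  bit 3 = 1: acc = (31, 1) + (36, 38) = (14, 10)

14P = (14, 10)


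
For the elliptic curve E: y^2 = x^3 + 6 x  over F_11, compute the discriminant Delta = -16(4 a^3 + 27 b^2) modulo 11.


4 a^3 + 27 b^2 = 4*6^3 + 27*0^2 = 864 + 0 = 864
Delta = -16 * (864) = -13824
Delta mod 11 = 3

Delta = 3 (mod 11)


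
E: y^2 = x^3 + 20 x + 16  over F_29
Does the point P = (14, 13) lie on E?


Check whether y^2 = x^3 + 20 x + 16 (mod 29) for (x, y) = (14, 13).
LHS: y^2 = 13^2 mod 29 = 24
RHS: x^3 + 20 x + 16 = 14^3 + 20*14 + 16 mod 29 = 24
LHS = RHS

Yes, on the curve


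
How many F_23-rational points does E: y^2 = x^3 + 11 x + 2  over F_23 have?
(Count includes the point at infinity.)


For each x in F_23, count y with y^2 = x^3 + 11 x + 2 mod 23:
  x = 0: RHS = 2, y in [5, 18]  -> 2 point(s)
  x = 2: RHS = 9, y in [3, 20]  -> 2 point(s)
  x = 3: RHS = 16, y in [4, 19]  -> 2 point(s)
  x = 4: RHS = 18, y in [8, 15]  -> 2 point(s)
  x = 6: RHS = 8, y in [10, 13]  -> 2 point(s)
  x = 7: RHS = 8, y in [10, 13]  -> 2 point(s)
  x = 8: RHS = 4, y in [2, 21]  -> 2 point(s)
  x = 9: RHS = 2, y in [5, 18]  -> 2 point(s)
  x = 10: RHS = 8, y in [10, 13]  -> 2 point(s)
  x = 14: RHS = 2, y in [5, 18]  -> 2 point(s)
  x = 15: RHS = 0, y in [0]  -> 1 point(s)
  x = 18: RHS = 6, y in [11, 12]  -> 2 point(s)
  x = 19: RHS = 9, y in [3, 20]  -> 2 point(s)
  x = 21: RHS = 18, y in [8, 15]  -> 2 point(s)
  x = 22: RHS = 13, y in [6, 17]  -> 2 point(s)
Affine points: 29. Add the point at infinity: total = 30.

#E(F_23) = 30
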